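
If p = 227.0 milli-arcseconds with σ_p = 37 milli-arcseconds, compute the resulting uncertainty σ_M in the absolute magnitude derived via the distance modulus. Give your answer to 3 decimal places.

σ_M = 0.354 mag

M = m − 5 log₁₀ d + 5 = m + 5 log₁₀ p + 5, so ∂M/∂p = 5/(p ln 10).
σ_M = (5/ln 10) · (σ_p/p) = 2.1715 × 37/227.0 = 2.1715 × 0.163 = 0.35395.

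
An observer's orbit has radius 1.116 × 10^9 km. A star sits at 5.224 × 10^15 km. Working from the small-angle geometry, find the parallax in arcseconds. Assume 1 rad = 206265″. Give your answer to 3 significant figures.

0.0441 arcsec

θ ≈ B/d = (1.116 × 10^9) / (5.224 × 10^15) = 2.1363 × 10^-7 rad.
In arcseconds: 2.1363 × 10^-7 × 206265 = 0.044064″.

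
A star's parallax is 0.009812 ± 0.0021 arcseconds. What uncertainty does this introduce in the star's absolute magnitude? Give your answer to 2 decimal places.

σ_M = 0.46 mag

M = m − 5 log₁₀ d + 5 = m + 5 log₁₀ p + 5, so ∂M/∂p = 5/(p ln 10).
σ_M = (5/ln 10) · (σ_p/p) = 2.1715 × 0.0021/0.009812 = 2.1715 × 0.21402 = 0.46474.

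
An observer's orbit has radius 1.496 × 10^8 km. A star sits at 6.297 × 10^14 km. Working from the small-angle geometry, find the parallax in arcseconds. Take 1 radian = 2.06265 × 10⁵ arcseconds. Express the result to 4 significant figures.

0.04900 arcsec

θ ≈ B/d = (1.496 × 10^8) / (6.297 × 10^14) = 2.3757 × 10^-7 rad.
In arcseconds: 2.3757 × 10^-7 × 206265 = 0.049002″.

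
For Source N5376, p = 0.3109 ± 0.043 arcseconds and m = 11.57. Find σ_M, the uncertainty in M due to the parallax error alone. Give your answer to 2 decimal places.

σ_M = 0.30 mag

M = m − 5 log₁₀ d + 5 = m + 5 log₁₀ p + 5, so ∂M/∂p = 5/(p ln 10).
σ_M = (5/ln 10) · (σ_p/p) = 2.1715 × 0.043/0.3109 = 2.1715 × 0.13831 = 0.30034.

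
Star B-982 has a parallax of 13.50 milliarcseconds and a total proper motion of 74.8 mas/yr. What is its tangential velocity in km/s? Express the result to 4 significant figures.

26.26 km/s

d = 1/p = 1/0.01350″ = 74.074 pc.
μ = 74.8 mas/yr = 0.0748 ″/yr.
v_t = 4.74 × μ × d = 4.74 × 0.0748 × 74.074 = 26.263 km/s.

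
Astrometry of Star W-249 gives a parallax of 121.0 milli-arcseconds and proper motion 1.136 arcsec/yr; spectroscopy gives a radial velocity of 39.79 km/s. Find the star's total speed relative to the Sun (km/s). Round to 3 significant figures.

59.7 km/s

d = 1/p = 1/0.1210″ = 8.2645 pc.
v_t = 4.740 μ d = 4.740 × 1.136 × 8.2645 = 44.501 km/s.
v = √(v_r² + v_t²) = √(39.79² + 44.501²) = √3563.58 = 59.696 km/s.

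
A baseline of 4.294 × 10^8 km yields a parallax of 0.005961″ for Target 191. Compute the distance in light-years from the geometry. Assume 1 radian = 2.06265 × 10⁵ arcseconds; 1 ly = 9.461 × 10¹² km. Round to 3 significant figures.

1570 ly

θ = 0.005961″ = 0.005961/206265 = 2.8900 × 10^-8 rad.
d = B/θ = (4.294 × 10^8) / (2.8900 × 10^-8) = 1.4858 × 10^16 km = (1.4858 × 10^16) / (9.461 × 10^12) ly = 1570.4 ly.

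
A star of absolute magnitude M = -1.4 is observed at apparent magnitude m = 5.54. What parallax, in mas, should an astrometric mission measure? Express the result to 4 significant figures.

4.093 mas

m − M = 5.54 − (-1.4) = 6.94.
d = 10^((m−M)/5 + 1) = 10^2.388 = 244.34 pc.
p = 1/d = 1/244.34 = 0.0040927 arcsec = 4.0927 mas.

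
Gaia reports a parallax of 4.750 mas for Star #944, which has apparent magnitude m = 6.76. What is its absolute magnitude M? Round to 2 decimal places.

M = 0.14

d = 1/p = 1/0.004750″ = 210.53 pc.
m − M = 5 log₁₀(210.53) − 5 = 11.6166 − 5 = 6.6166.
M = m − (m − M) = 6.76 − 6.6166 = 0.14.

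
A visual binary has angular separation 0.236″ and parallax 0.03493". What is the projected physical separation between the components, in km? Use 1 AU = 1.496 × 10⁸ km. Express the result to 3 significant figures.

1.01 × 10^9 km

d = 1/p = 1/0.03493″ = 28.629 pc.
At distance d (pc), an angle of θ arcsec spans θ·d AU: s = 0.236 × 28.629 = 6.7564 AU.
= 6.7564 × 1.496 × 10⁸ km = 1.0108 × 10^9 km.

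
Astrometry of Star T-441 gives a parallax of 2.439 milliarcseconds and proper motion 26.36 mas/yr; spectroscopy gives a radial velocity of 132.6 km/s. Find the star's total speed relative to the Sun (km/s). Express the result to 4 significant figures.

142.2 km/s

d = 1/p = 1/0.002439″ = 410 pc.
μ = 26.36 mas/yr = 0.02636 ″/yr.
v_t = 4.740 μ d = 4.740 × 0.02636 × 410 = 51.228 km/s.
v = √(v_r² + v_t²) = √(132.6² + 51.228²) = √20207.1 = 142.15 km/s.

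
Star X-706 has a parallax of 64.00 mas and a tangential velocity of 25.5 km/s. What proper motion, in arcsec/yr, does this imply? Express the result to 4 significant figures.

d = 1/p = 1/0.06400″ = 15.625 pc.
μ = v_t / (4.74 d) = 25.5 / (4.74 × 15.625) = 25.5 / 74.063 = 0.3443 ″/yr.

0.3443 arcsec/yr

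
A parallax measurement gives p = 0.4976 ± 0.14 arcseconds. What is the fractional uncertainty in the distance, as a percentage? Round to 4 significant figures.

28.14%

For d = 1/p, |σ_d/d| = |σ_p/p|.
σ_p/p = 0.14 / 0.4976 = 0.28135 = 28.135%.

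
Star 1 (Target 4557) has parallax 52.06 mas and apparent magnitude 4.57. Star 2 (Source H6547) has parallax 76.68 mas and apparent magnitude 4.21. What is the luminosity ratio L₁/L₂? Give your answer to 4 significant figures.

L₁/L₂ = 1.557

d₁ = 1/p₁ = 1/0.05206″ = 19.209 pc; d₂ = 1/p₂ = 1/0.07668″ = 13.041 pc.
M₁ = m₁ − 5 log₁₀ d₁ + 5 = 4.57 − 6.4175 + 5 = 3.1525.
M₂ = 4.21 − 5.5766 + 5 = 3.6334.
L₁/L₂ = 10^(0.4(M₂ − M₁)) = 10^(0.4 × 0.4809) = 10^0.19236 = 1.5573.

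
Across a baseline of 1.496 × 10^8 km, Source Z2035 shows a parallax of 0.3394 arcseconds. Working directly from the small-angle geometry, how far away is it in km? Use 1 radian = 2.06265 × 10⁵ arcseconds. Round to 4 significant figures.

θ = 0.3394″ = 0.3394/206265 = 1.6455 × 10^-6 rad.
d = B/θ = (1.496 × 10^8) / (1.6455 × 10^-6) = 9.0915 × 10^13 km.

9.092 × 10^13 km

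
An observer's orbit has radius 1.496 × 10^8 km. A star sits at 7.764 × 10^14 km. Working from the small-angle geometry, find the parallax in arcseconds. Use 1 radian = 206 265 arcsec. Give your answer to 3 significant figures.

θ ≈ B/d = (1.496 × 10^8) / (7.764 × 10^14) = 1.9268 × 10^-7 rad.
In arcseconds: 1.9268 × 10^-7 × 206265 = 0.039743″.

0.0397 arcsec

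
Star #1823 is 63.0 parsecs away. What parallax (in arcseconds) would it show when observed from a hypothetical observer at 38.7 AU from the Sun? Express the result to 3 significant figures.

p (arcsec) = B (AU) / d (pc).
p = 38.7 / 63.0 = 0.61429 arcsec.

0.614 arcsec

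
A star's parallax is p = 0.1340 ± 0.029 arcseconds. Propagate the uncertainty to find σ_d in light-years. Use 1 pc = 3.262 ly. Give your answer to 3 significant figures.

5.27 ly

d = 1/p, so σ_d = σ_p / p².
σ_d = 0.0290 / (0.1340)² = 0.0290 / 0.017956 = 1.6151 pc = 1.6151 × 3.262 ly = 5.2685 ly.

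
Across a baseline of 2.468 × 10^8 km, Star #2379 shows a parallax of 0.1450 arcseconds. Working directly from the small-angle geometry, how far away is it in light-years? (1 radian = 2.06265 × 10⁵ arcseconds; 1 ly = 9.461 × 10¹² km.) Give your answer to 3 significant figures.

θ = 0.1450″ = 0.1450/206265 = 7.0298 × 10^-7 rad.
d = B/θ = (2.468 × 10^8) / (7.0298 × 10^-7) = 3.5108 × 10^14 km = (3.5108 × 10^14) / (9.461 × 10^12) ly = 37.108 ly.

37.1 ly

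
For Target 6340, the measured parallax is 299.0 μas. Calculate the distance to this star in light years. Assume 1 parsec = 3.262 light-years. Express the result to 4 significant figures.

10910 light years

p = 299.0 μas = 0.0002990 arcsec.
d = 1/p = 1/0.0002990 = 3344.5 pc.
In light-years: 3344.5 × 3.262 = 10910 ly.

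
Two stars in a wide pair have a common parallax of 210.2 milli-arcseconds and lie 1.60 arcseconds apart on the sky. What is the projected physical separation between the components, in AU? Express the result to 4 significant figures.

d = 1/p = 1/0.2102″ = 4.7574 pc.
At distance d (pc), an angle of θ arcsec spans θ·d AU: s = 1.60 × 4.7574 = 7.6118 AU.

7.612 AU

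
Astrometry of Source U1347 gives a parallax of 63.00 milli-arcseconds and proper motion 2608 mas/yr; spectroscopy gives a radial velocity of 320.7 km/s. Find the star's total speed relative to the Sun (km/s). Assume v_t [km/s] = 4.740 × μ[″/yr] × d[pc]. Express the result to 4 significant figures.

376.0 km/s

d = 1/p = 1/0.06300″ = 15.873 pc.
μ = 2608 mas/yr = 2.608 ″/yr.
v_t = 4.740 μ d = 4.740 × 2.608 × 15.873 = 196.22 km/s.
v = √(v_r² + v_t²) = √(320.7² + 196.22²) = √141351 = 375.97 km/s.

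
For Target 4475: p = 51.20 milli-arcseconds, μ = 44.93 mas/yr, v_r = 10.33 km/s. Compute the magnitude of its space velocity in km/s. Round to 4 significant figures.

d = 1/p = 1/0.05120″ = 19.531 pc.
μ = 44.93 mas/yr = 0.04493 ″/yr.
v_t = 4.740 μ d = 4.740 × 0.04493 × 19.531 = 4.1595 km/s.
v = √(v_r² + v_t²) = √(10.33² + 4.1595²) = √124.01 = 11.136 km/s.

11.14 km/s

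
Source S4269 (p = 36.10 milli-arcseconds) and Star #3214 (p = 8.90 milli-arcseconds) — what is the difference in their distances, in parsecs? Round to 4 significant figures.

84.66 pc

d_A = 1/0.03610″ = 27.701 pc; d_B = 1/0.008900″ = 112.36 pc.
|d_B − d_A| = |112.36 − 27.701| = 84.659 pc.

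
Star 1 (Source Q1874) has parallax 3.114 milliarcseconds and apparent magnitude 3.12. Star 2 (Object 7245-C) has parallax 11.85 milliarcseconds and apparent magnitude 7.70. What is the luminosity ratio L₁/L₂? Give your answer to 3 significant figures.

d₁ = 1/p₁ = 1/0.003114″ = 321.13 pc; d₂ = 1/p₂ = 1/0.01185″ = 84.388 pc.
M₁ = m₁ − 5 log₁₀ d₁ + 5 = 3.12 − 12.5334 + 5 = -4.4134.
M₂ = 7.70 − 9.6314 + 5 = 3.0686.
L₁/L₂ = 10^(0.4(M₂ − M₁)) = 10^(0.4 × 7.4820) = 10^2.99280 = 983.56.

L₁/L₂ = 984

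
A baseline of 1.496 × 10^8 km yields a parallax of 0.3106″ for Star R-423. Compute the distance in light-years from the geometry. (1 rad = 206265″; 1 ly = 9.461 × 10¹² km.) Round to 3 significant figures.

θ = 0.3106″ = 0.3106/206265 = 1.5058 × 10^-6 rad.
d = B/θ = (1.496 × 10^8) / (1.5058 × 10^-6) = 9.9349 × 10^13 km = (9.9349 × 10^13) / (9.461 × 10^12) ly = 10.501 ly.

10.5 ly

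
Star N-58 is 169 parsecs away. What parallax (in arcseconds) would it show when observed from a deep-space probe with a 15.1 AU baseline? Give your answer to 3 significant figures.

0.0893 arcsec

p (arcsec) = B (AU) / d (pc).
p = 15.1 / 169 = 0.089349 arcsec.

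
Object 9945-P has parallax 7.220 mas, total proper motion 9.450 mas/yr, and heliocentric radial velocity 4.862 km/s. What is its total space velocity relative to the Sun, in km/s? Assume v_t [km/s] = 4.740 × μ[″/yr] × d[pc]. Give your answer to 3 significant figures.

7.88 km/s

d = 1/p = 1/0.007220″ = 138.5 pc.
μ = 9.450 mas/yr = 0.009450 ″/yr.
v_t = 4.740 μ d = 4.740 × 0.009450 × 138.5 = 6.2038 km/s.
v = √(v_r² + v_t²) = √(4.862² + 6.2038²) = √62.1262 = 7.882 km/s.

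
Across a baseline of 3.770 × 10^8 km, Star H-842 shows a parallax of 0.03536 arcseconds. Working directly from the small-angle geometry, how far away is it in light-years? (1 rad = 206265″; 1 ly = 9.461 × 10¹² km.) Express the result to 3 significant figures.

232 ly

θ = 0.03536″ = 0.03536/206265 = 1.7143 × 10^-7 rad.
d = B/θ = (3.770 × 10^8) / (1.7143 × 10^-7) = 2.1991 × 10^15 km = (2.1991 × 10^15) / (9.461 × 10^12) ly = 232.44 ly.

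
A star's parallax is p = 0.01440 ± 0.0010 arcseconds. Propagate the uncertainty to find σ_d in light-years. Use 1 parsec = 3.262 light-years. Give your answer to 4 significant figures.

15.73 ly

d = 1/p, so σ_d = σ_p / p².
σ_d = 0.00100 / (0.01440)² = 0.00100 / 0.00020736 = 4.8225 pc = 4.8225 × 3.262 ly = 15.731 ly.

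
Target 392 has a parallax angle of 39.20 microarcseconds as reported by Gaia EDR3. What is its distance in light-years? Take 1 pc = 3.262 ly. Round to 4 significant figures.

83210 light years

p = 39.20 microarcseconds = 0.00003920 arcsec.
d = 1/p = 1/0.00003920 = 25510 pc.
In light-years: 25510 × 3.262 = 83214 ly.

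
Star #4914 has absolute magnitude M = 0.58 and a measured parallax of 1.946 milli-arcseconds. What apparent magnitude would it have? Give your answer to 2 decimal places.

d = 1/p = 1/0.001946″ = 513.87 pc.
m − M = 5 log₁₀ d − 5 = 5 log₁₀(513.87) − 5 = 13.5543 − 5 = 8.5543.
m = M + (m − M) = 0.58 + 8.5543 = 9.13.

m = 9.13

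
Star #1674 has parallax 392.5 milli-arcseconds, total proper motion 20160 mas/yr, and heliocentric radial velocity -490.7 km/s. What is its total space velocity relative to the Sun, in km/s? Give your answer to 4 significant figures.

547.8 km/s

d = 1/p = 1/0.3925″ = 2.5478 pc.
μ = 20160 mas/yr = 20.16 ″/yr.
v_t = 4.740 μ d = 4.740 × 20.16 × 2.5478 = 243.46 km/s.
v = √(v_r² + v_t²) = √((-490.7)² + 243.46²) = √300059 = 547.78 km/s.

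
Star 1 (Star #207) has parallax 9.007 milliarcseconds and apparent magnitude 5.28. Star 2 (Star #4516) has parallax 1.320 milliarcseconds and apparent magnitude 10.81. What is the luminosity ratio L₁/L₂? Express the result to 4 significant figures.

L₁/L₂ = 3.499

d₁ = 1/p₁ = 1/0.009007″ = 111.02 pc; d₂ = 1/p₂ = 1/0.001320″ = 757.58 pc.
M₁ = m₁ − 5 log₁₀ d₁ + 5 = 5.28 − 10.2270 + 5 = 0.0530.
M₂ = 10.81 − 14.3971 + 5 = 1.4129.
L₁/L₂ = 10^(0.4(M₂ − M₁)) = 10^(0.4 × 1.3599) = 10^0.54396 = 3.4991.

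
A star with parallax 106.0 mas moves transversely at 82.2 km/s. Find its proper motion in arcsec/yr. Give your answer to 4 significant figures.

1.838 arcsec/yr

d = 1/p = 1/0.1060″ = 9.434 pc.
μ = v_t / (4.74 d) = 82.2 / (4.74 × 9.434) = 82.2 / 44.717 = 1.8382 ″/yr.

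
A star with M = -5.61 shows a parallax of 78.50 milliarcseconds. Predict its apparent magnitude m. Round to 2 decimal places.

d = 1/p = 1/0.07850″ = 12.739 pc.
m − M = 5 log₁₀ d − 5 = 5 log₁₀(12.739) − 5 = 5.5257 − 5 = 0.5257.
m = M + (m − M) = -5.61 + 0.5257 = -5.08.

m = -5.08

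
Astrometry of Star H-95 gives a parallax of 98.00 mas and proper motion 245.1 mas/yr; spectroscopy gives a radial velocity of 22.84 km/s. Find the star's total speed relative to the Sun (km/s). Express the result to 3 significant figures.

d = 1/p = 1/0.09800″ = 10.204 pc.
μ = 245.1 mas/yr = 0.2451 ″/yr.
v_t = 4.740 μ d = 4.740 × 0.2451 × 10.204 = 11.855 km/s.
v = √(v_r² + v_t²) = √(22.84² + 11.855²) = √662.207 = 25.733 km/s.

25.7 km/s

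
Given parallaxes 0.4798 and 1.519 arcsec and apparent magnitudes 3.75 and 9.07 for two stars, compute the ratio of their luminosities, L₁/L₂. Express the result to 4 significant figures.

d₁ = 1/p₁ = 1/0.4798″ = 2.0842 pc; d₂ = 1/p₂ = 1/1.519″ = 0.65833 pc.
M₁ = m₁ − 5 log₁₀ d₁ + 5 = 3.75 − 1.5947 + 5 = 7.1553.
M₂ = 9.07 − (-0.9078) + 5 = 14.9778.
L₁/L₂ = 10^(0.4(M₂ − M₁)) = 10^(0.4 × 7.8225) = 10^3.12900 = 1345.9.

L₁/L₂ = 1346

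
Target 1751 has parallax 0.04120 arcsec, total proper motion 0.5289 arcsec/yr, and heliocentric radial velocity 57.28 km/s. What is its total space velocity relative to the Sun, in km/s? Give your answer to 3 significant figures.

d = 1/p = 1/0.04120″ = 24.272 pc.
v_t = 4.740 μ d = 4.740 × 0.5289 × 24.272 = 60.85 km/s.
v = √(v_r² + v_t²) = √(57.28² + 60.85²) = √6983.72 = 83.569 km/s.

83.6 km/s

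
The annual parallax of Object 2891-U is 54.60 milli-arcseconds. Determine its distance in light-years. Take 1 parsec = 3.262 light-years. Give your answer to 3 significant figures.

p = 54.60 milli-arcseconds = 0.05460 arcsec.
d = 1/p = 1/0.05460 = 18.315 pc.
In light-years: 18.315 × 3.262 = 59.744 ly.

59.7 light years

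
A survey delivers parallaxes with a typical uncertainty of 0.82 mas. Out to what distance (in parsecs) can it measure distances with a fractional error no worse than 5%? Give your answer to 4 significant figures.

σ_d/d = σ_p/p, so the condition is σ_p/p ≤ 0.05, i.e. p ≥ σ_p/0.05.
p_min = 0.82/0.05 = 16.4 mas = 0.0164 arcsec.
d_max = 1/p_min = 1/0.0164 = 60.976 pc.

60.98 pc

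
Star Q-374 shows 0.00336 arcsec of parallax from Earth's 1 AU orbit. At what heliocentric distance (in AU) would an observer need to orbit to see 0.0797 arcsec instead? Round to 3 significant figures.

Parallax scales linearly with baseline: p ∝ B, so B = p_target / p_Earth × 1 AU.
B = 0.0797 / 0.00336 = 23.72 AU.

23.7 AU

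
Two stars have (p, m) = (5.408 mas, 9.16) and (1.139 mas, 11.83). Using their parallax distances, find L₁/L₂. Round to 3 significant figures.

d₁ = 1/p₁ = 1/0.005408″ = 184.91 pc; d₂ = 1/p₂ = 1/0.001139″ = 877.96 pc.
M₁ = m₁ − 5 log₁₀ d₁ + 5 = 9.16 − 11.3348 + 5 = 2.8252.
M₂ = 11.83 − 14.7174 + 5 = 2.1126.
L₁/L₂ = 10^(0.4(M₂ − M₁)) = 10^(0.4 × (-0.7126)) = 10^(-0.28504) = 0.51875.

L₁/L₂ = 0.519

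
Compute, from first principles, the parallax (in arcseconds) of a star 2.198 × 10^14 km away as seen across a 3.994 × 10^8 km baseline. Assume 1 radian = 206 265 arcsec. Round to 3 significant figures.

θ ≈ B/d = (3.994 × 10^8) / (2.198 × 10^14) = 1.8171 × 10^-6 rad.
In arcseconds: 1.8171 × 10^-6 × 206265 = 0.3748″.

0.375 arcsec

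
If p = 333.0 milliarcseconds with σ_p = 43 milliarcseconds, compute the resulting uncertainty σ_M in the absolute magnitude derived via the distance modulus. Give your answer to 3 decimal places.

σ_M = 0.280 mag

M = m − 5 log₁₀ d + 5 = m + 5 log₁₀ p + 5, so ∂M/∂p = 5/(p ln 10).
σ_M = (5/ln 10) · (σ_p/p) = 2.1715 × 43/333.0 = 2.1715 × 0.12913 = 0.28041.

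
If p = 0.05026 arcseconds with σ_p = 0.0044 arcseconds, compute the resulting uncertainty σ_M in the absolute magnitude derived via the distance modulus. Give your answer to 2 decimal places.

σ_M = 0.19 mag

M = m − 5 log₁₀ d + 5 = m + 5 log₁₀ p + 5, so ∂M/∂p = 5/(p ln 10).
σ_M = (5/ln 10) · (σ_p/p) = 2.1715 × 0.0044/0.05026 = 2.1715 × 0.087545 = 0.1901.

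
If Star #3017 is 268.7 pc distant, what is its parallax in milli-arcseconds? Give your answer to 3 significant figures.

p = 1/d = 1/268.7 = 0.0037216 arcsec.
= 0.0037216 × 1000 = 3.7216 mas.

3.72 mas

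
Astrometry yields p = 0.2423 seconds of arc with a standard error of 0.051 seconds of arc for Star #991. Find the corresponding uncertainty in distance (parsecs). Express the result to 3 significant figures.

0.869 pc

d = 1/p, so σ_d = σ_p / p².
σ_d = 0.0510 / (0.2423)² = 0.0510 / 0.058709 = 0.86869 pc.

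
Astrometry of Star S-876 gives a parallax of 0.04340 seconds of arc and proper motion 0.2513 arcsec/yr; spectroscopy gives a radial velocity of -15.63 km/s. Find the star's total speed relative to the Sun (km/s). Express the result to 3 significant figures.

d = 1/p = 1/0.04340″ = 23.041 pc.
v_t = 4.740 μ d = 4.740 × 0.2513 × 23.041 = 27.446 km/s.
v = √(v_r² + v_t²) = √((-15.63)² + 27.446²) = √997.58 = 31.584 km/s.

31.6 km/s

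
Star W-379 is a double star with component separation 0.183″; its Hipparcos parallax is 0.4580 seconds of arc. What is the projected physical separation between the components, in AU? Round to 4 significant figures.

0.3996 AU

d = 1/p = 1/0.4580″ = 2.1834 pc.
At distance d (pc), an angle of θ arcsec spans θ·d AU: s = 0.183 × 2.1834 = 0.39956 AU.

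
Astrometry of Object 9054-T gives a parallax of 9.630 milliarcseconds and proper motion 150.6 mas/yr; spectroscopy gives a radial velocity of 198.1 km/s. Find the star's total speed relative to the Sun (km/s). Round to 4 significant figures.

211.5 km/s

d = 1/p = 1/0.009630″ = 103.84 pc.
μ = 150.6 mas/yr = 0.1506 ″/yr.
v_t = 4.740 μ d = 4.740 × 0.1506 × 103.84 = 74.126 km/s.
v = √(v_r² + v_t²) = √(198.1² + 74.126²) = √44738.3 = 211.51 km/s.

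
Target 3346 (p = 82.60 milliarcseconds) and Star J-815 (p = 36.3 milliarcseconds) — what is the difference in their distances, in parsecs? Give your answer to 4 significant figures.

15.44 pc

d_A = 1/0.08260″ = 12.107 pc; d_B = 1/0.03630″ = 27.548 pc.
|d_B − d_A| = |27.548 − 12.107| = 15.441 pc.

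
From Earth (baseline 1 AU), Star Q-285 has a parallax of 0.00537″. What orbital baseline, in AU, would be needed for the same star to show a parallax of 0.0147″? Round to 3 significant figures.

Parallax scales linearly with baseline: p ∝ B, so B = p_target / p_Earth × 1 AU.
B = 0.0147 / 0.00537 = 2.7374 AU.

2.74 AU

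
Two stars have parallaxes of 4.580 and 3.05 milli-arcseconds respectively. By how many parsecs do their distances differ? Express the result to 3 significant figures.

110 pc

d_A = 1/0.004580″ = 218.34 pc; d_B = 1/0.003050″ = 327.87 pc.
|d_B − d_A| = |327.87 − 218.34| = 109.53 pc.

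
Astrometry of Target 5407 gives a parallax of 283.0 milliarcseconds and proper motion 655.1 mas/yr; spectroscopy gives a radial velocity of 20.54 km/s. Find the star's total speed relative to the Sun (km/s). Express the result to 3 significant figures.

23.3 km/s

d = 1/p = 1/0.2830″ = 3.5336 pc.
μ = 655.1 mas/yr = 0.6551 ″/yr.
v_t = 4.740 μ d = 4.740 × 0.6551 × 3.5336 = 10.972 km/s.
v = √(v_r² + v_t²) = √(20.54² + 10.972²) = √542.276 = 23.287 km/s.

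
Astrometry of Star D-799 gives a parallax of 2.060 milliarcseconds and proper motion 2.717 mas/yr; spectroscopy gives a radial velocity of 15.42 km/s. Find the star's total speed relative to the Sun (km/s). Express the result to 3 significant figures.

16.6 km/s

d = 1/p = 1/0.002060″ = 485.44 pc.
μ = 2.717 mas/yr = 0.002717 ″/yr.
v_t = 4.740 μ d = 4.740 × 0.002717 × 485.44 = 6.2518 km/s.
v = √(v_r² + v_t²) = √(15.42² + 6.2518²) = √276.861 = 16.639 km/s.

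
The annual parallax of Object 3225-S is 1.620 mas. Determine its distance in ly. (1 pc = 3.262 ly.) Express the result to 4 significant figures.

p = 1.620 mas = 0.001620 arcsec.
d = 1/p = 1/0.001620 = 617.28 pc.
In light-years: 617.28 × 3.262 = 2013.6 ly.

2014 ly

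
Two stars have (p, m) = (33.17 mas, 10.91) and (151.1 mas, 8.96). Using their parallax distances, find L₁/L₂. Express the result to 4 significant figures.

d₁ = 1/p₁ = 1/0.03317″ = 30.148 pc; d₂ = 1/p₂ = 1/0.1511″ = 6.6181 pc.
M₁ = m₁ − 5 log₁₀ d₁ + 5 = 10.91 − 7.3963 + 5 = 8.5137.
M₂ = 8.96 − 4.1037 + 5 = 9.8563.
L₁/L₂ = 10^(0.4(M₂ − M₁)) = 10^(0.4 × 1.3426) = 10^0.53704 = 3.4438.

L₁/L₂ = 3.444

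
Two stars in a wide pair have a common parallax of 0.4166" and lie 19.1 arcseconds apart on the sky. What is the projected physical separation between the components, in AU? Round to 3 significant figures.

45.8 AU

d = 1/p = 1/0.4166″ = 2.4004 pc.
At distance d (pc), an angle of θ arcsec spans θ·d AU: s = 19.1 × 2.4004 = 45.848 AU.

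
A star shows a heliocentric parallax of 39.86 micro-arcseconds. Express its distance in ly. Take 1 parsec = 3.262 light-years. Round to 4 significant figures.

81840 ly

p = 39.86 micro-arcseconds = 0.00003986 arcsec.
d = 1/p = 1/0.00003986 = 25088 pc.
In light-years: 25088 × 3.262 = 81837 ly.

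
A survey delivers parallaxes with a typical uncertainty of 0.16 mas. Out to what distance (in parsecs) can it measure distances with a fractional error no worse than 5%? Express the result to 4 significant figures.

312.5 pc

σ_d/d = σ_p/p, so the condition is σ_p/p ≤ 0.05, i.e. p ≥ σ_p/0.05.
p_min = 0.16/0.05 = 3.2 mas = 0.0032 arcsec.
d_max = 1/p_min = 1/0.0032 = 312.5 pc.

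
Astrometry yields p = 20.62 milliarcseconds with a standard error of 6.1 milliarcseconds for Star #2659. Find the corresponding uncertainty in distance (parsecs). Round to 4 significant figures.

d = 1/p, so σ_d = σ_p / p².
σ_d = 0.00610 / (0.02062)² = 0.00610 / 0.00042518 = 14.347 pc.

14.35 pc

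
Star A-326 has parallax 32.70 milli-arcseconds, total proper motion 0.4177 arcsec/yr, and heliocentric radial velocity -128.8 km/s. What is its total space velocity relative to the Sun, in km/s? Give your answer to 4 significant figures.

d = 1/p = 1/0.03270″ = 30.581 pc.
v_t = 4.740 μ d = 4.740 × 0.4177 × 30.581 = 60.547 km/s.
v = √(v_r² + v_t²) = √((-128.8)² + 60.547²) = √20255.4 = 142.32 km/s.

142.3 km/s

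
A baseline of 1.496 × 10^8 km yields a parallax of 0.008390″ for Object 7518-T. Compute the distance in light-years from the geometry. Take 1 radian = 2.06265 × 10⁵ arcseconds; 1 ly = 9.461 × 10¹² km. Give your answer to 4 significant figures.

θ = 0.008390″ = 0.008390/206265 = 4.0676 × 10^-8 rad.
d = B/θ = (1.496 × 10^8) / (4.0676 × 10^-8) = 3.6778 × 10^15 km = (3.6778 × 10^15) / (9.461 × 10^12) ly = 388.73 ly.

388.7 ly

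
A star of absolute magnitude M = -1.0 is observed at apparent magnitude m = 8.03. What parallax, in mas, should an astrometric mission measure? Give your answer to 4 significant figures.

1.563 mas

m − M = 8.03 − (-1.0) = 9.03.
d = 10^((m−M)/5 + 1) = 10^2.806 = 639.73 pc.
p = 1/d = 1/639.73 = 0.0015632 arcsec = 1.5632 mas.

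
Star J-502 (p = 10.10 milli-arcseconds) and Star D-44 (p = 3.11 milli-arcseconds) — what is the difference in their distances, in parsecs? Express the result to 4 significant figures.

d_A = 1/0.01010″ = 99.01 pc; d_B = 1/0.003110″ = 321.54 pc.
|d_B − d_A| = |321.54 − 99.01| = 222.53 pc.

222.5 pc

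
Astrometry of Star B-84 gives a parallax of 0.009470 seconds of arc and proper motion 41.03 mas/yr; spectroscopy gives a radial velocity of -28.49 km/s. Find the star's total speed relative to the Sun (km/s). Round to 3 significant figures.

d = 1/p = 1/0.009470″ = 105.6 pc.
μ = 41.03 mas/yr = 0.04103 ″/yr.
v_t = 4.740 μ d = 4.740 × 0.04103 × 105.6 = 20.537 km/s.
v = √(v_r² + v_t²) = √((-28.49)² + 20.537²) = √1233.45 = 35.121 km/s.

35.1 km/s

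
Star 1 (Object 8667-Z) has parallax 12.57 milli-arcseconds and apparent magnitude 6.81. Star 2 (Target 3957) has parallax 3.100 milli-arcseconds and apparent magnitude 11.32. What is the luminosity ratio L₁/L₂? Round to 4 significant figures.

d₁ = 1/p₁ = 1/0.01257″ = 79.554 pc; d₂ = 1/p₂ = 1/0.003100″ = 322.58 pc.
M₁ = m₁ − 5 log₁₀ d₁ + 5 = 6.81 − 9.5033 + 5 = 2.3067.
M₂ = 11.32 − 12.5432 + 5 = 3.7768.
L₁/L₂ = 10^(0.4(M₂ − M₁)) = 10^(0.4 × 1.4701) = 10^0.58804 = 3.8729.

L₁/L₂ = 3.873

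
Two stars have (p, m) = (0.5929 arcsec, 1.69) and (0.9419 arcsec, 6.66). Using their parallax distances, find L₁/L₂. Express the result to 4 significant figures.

d₁ = 1/p₁ = 1/0.5929″ = 1.6866 pc; d₂ = 1/p₂ = 1/0.9419″ = 1.0617 pc.
M₁ = m₁ − 5 log₁₀ d₁ + 5 = 1.69 − 1.1351 + 5 = 5.5549.
M₂ = 6.66 − 0.1300 + 5 = 11.5300.
L₁/L₂ = 10^(0.4(M₂ − M₁)) = 10^(0.4 × 5.9751) = 10^2.39004 = 245.49.

L₁/L₂ = 245.5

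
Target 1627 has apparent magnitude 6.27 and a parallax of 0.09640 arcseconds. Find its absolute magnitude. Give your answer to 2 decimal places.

d = 1/p = 1/0.09640″ = 10.373 pc.
m − M = 5 log₁₀(10.373) − 5 = 5.0795 − 5 = 0.0795.
M = m − (m − M) = 6.27 − 0.0795 = 6.19.

M = 6.19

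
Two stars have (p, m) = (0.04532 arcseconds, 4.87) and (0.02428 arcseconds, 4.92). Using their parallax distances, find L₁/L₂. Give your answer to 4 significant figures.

d₁ = 1/p₁ = 1/0.04532″ = 22.065 pc; d₂ = 1/p₂ = 1/0.02428″ = 41.186 pc.
M₁ = m₁ − 5 log₁₀ d₁ + 5 = 4.87 − 6.7185 + 5 = 3.1515.
M₂ = 4.92 − 8.0737 + 5 = 1.8463.
L₁/L₂ = 10^(0.4(M₂ − M₁)) = 10^(0.4 × (-1.3052)) = 10^(-0.52208) = 0.30055.

L₁/L₂ = 0.3006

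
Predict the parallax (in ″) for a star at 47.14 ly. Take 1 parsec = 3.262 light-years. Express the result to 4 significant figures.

0.06920 ″

d = 47.14 ly ÷ 3.262 = 14.451 pc.
p = 1/d = 1/14.451 = 0.069199 arcsec.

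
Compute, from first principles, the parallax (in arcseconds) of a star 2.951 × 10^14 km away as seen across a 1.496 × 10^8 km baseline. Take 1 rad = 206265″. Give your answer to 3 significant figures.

θ ≈ B/d = (1.496 × 10^8) / (2.951 × 10^14) = 5.0695 × 10^-7 rad.
In arcseconds: 5.0695 × 10^-7 × 206265 = 0.10457″.

0.105 arcsec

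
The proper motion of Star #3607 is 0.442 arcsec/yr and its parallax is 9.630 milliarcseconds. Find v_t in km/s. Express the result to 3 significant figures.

218 km/s

d = 1/p = 1/0.009630″ = 103.84 pc.
v_t = 4.74 × μ × d = 4.74 × 0.442 × 103.84 = 217.55 km/s.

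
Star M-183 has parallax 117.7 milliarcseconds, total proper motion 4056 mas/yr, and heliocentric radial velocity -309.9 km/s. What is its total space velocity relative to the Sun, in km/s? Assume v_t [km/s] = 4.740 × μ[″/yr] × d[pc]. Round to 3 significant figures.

350 km/s

d = 1/p = 1/0.1177″ = 8.4962 pc.
μ = 4056 mas/yr = 4.056 ″/yr.
v_t = 4.740 μ d = 4.740 × 4.056 × 8.4962 = 163.34 km/s.
v = √(v_r² + v_t²) = √((-309.9)² + 163.34²) = √122718 = 350.31 km/s.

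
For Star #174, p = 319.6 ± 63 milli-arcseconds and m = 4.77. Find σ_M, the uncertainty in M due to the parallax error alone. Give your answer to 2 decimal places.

M = m − 5 log₁₀ d + 5 = m + 5 log₁₀ p + 5, so ∂M/∂p = 5/(p ln 10).
σ_M = (5/ln 10) · (σ_p/p) = 2.1715 × 63/319.6 = 2.1715 × 0.19712 = 0.42805.

σ_M = 0.43 mag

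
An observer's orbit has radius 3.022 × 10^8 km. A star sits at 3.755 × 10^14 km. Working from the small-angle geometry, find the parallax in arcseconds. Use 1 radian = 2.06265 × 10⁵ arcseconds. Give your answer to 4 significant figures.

θ ≈ B/d = (3.022 × 10^8) / (3.755 × 10^14) = 8.0479 × 10^-7 rad.
In arcseconds: 8.0479 × 10^-7 × 206265 = 0.166″.

0.1660 arcsec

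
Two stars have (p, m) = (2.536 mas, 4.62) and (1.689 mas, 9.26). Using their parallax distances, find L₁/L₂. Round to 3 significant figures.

L₁/L₂ = 31.8

d₁ = 1/p₁ = 1/0.002536″ = 394.32 pc; d₂ = 1/p₂ = 1/0.001689″ = 592.07 pc.
M₁ = m₁ − 5 log₁₀ d₁ + 5 = 4.62 − 12.9792 + 5 = -3.3592.
M₂ = 9.26 − 13.8619 + 5 = 0.3981.
L₁/L₂ = 10^(0.4(M₂ − M₁)) = 10^(0.4 × 3.7573) = 10^1.50292 = 31.836.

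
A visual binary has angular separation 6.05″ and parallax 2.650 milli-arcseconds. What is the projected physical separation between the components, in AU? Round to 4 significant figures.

2283 AU

d = 1/p = 1/0.002650″ = 377.36 pc.
At distance d (pc), an angle of θ arcsec spans θ·d AU: s = 6.05 × 377.36 = 2283 AU.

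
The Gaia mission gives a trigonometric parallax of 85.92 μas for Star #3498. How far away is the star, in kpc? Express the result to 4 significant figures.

p = 85.92 μas = 0.00008592 arcsec.
d = 1/p = 1/0.00008592 = 11639 pc.
= 11.639 kpc.

11.64 kpc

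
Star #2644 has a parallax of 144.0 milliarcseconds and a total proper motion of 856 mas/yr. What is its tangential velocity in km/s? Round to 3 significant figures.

d = 1/p = 1/0.1440″ = 6.9444 pc.
μ = 856 mas/yr = 0.856 ″/yr.
v_t = 4.74 × μ × d = 4.74 × 0.856 × 6.9444 = 28.176 km/s.

28.2 km/s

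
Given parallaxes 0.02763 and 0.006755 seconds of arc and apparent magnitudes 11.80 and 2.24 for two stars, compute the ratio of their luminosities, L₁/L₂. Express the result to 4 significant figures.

d₁ = 1/p₁ = 1/0.02763″ = 36.193 pc; d₂ = 1/p₂ = 1/0.006755″ = 148.04 pc.
M₁ = m₁ − 5 log₁₀ d₁ + 5 = 11.80 − 7.7931 + 5 = 9.0069.
M₂ = 2.24 − 10.8519 + 5 = -3.6119.
L₁/L₂ = 10^(0.4(M₂ − M₁)) = 10^(0.4 × (-12.6188)) = 10^(-5.04752) = 0.0000089635.

L₁/L₂ = 8.964 × 10^-6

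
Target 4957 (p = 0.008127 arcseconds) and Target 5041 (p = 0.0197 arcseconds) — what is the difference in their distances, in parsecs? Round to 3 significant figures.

72.3 pc

d_A = 1/0.008127″ = 123.05 pc; d_B = 1/0.01970″ = 50.761 pc.
|d_B − d_A| = |50.761 − 123.05| = 72.289 pc.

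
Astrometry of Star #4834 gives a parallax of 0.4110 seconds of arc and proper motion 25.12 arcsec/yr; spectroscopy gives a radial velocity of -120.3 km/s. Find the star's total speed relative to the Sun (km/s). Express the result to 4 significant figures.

d = 1/p = 1/0.4110″ = 2.4331 pc.
v_t = 4.740 μ d = 4.740 × 25.12 × 2.4331 = 289.71 km/s.
v = √(v_r² + v_t²) = √((-120.3)² + 289.71²) = √98404 = 313.69 km/s.

313.7 km/s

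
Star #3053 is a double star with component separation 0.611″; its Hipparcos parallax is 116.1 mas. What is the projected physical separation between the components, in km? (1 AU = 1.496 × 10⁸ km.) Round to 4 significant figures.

d = 1/p = 1/0.1161″ = 8.6133 pc.
At distance d (pc), an angle of θ arcsec spans θ·d AU: s = 0.611 × 8.6133 = 5.2627 AU.
= 5.2627 × 1.496 × 10⁸ km = 7.8730 × 10^8 km.

7.873 × 10^8 km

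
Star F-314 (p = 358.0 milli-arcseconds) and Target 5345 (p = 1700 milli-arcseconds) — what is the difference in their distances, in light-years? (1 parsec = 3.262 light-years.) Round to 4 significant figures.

d_A = 1/0.3580″ = 2.7933 pc; d_B = 1/1.700″ = 0.58824 pc.
|d_B − d_A| = |0.58824 − 2.7933| = 2.2051 pc = 2.2051 × 3.262 ly = 7.193 ly.

7.193 ly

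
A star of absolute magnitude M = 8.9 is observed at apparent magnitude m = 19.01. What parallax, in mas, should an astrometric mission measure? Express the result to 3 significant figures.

m − M = 19.01 − 8.9 = 10.11.
d = 10^((m−M)/5 + 1) = 10^3.022 = 1052 pc.
p = 1/d = 1/1052 = 0.00095057 arcsec = 0.95057 mas.

0.951 mas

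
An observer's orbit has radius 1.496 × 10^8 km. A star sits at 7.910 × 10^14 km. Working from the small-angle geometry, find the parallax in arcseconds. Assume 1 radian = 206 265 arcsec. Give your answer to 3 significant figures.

θ ≈ B/d = (1.496 × 10^8) / (7.910 × 10^14) = 1.8913 × 10^-7 rad.
In arcseconds: 1.8913 × 10^-7 × 206265 = 0.039011″.

0.0390 arcsec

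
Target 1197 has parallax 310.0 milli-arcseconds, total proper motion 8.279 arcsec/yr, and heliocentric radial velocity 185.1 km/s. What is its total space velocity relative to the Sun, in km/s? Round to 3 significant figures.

d = 1/p = 1/0.3100″ = 3.2258 pc.
v_t = 4.740 μ d = 4.740 × 8.279 × 3.2258 = 126.59 km/s.
v = √(v_r² + v_t²) = √(185.1² + 126.59²) = √50287 = 224.25 km/s.

224 km/s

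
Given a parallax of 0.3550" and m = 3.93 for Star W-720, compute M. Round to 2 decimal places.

d = 1/p = 1/0.3550″ = 2.8169 pc.
m − M = 5 log₁₀(2.8169) − 5 = 2.2489 − 5 = -2.7511.
M = m − (m − M) = 3.93 − (-2.7511) = 6.68.

M = 6.68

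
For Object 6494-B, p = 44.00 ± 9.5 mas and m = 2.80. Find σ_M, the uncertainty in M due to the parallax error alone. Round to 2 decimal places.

M = m − 5 log₁₀ d + 5 = m + 5 log₁₀ p + 5, so ∂M/∂p = 5/(p ln 10).
σ_M = (5/ln 10) · (σ_p/p) = 2.1715 × 9.5/44.00 = 2.1715 × 0.21591 = 0.46885.

σ_M = 0.47 mag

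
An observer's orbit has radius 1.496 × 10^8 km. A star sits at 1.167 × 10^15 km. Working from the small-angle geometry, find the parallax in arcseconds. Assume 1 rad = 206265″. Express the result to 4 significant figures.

0.02644 arcsec

θ ≈ B/d = (1.496 × 10^8) / (1.167 × 10^15) = 1.2819 × 10^-7 rad.
In arcseconds: 1.2819 × 10^-7 × 206265 = 0.026441″.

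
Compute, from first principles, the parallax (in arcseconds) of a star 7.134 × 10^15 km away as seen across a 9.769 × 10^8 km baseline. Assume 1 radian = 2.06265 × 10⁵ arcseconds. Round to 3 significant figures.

θ ≈ B/d = (9.769 × 10^8) / (7.134 × 10^15) = 1.3694 × 10^-7 rad.
In arcseconds: 1.3694 × 10^-7 × 206265 = 0.028246″.

0.0282 arcsec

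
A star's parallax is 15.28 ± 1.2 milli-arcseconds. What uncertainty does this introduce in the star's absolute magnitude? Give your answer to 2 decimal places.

σ_M = 0.17 mag

M = m − 5 log₁₀ d + 5 = m + 5 log₁₀ p + 5, so ∂M/∂p = 5/(p ln 10).
σ_M = (5/ln 10) · (σ_p/p) = 2.1715 × 1.2/15.28 = 2.1715 × 0.078534 = 0.17054.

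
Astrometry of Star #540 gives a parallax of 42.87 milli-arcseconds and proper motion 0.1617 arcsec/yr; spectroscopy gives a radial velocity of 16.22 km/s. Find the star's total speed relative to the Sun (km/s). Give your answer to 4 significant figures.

24.14 km/s

d = 1/p = 1/0.04287″ = 23.326 pc.
v_t = 4.740 μ d = 4.740 × 0.1617 × 23.326 = 17.878 km/s.
v = √(v_r² + v_t²) = √(16.22² + 17.878²) = √582.711 = 24.139 km/s.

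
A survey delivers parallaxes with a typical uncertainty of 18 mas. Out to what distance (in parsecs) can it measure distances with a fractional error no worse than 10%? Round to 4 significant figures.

5.556 pc

σ_d/d = σ_p/p, so the condition is σ_p/p ≤ 0.10, i.e. p ≥ σ_p/0.10.
p_min = 18/0.10 = 180 mas = 0.18 arcsec.
d_max = 1/p_min = 1/0.18 = 5.5556 pc.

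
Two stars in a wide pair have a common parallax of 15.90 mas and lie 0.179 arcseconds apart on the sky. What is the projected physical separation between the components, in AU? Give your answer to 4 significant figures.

d = 1/p = 1/0.01590″ = 62.893 pc.
At distance d (pc), an angle of θ arcsec spans θ·d AU: s = 0.179 × 62.893 = 11.258 AU.

11.26 AU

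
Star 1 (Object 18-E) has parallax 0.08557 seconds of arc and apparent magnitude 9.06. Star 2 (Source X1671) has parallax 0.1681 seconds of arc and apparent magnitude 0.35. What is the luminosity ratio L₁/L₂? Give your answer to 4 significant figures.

L₁/L₂ = 0.001266

d₁ = 1/p₁ = 1/0.08557″ = 11.686 pc; d₂ = 1/p₂ = 1/0.1681″ = 5.9488 pc.
M₁ = m₁ − 5 log₁₀ d₁ + 5 = 9.06 − 5.3383 + 5 = 8.7217.
M₂ = 0.35 − 3.8721 + 5 = 1.4779.
L₁/L₂ = 10^(0.4(M₂ − M₁)) = 10^(0.4 × (-7.2438)) = 10^(-2.89752) = 0.0012661.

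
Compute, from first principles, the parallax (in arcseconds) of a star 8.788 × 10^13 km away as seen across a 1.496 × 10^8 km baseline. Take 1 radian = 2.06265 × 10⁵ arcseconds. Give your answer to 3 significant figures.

0.351 arcsec

θ ≈ B/d = (1.496 × 10^8) / (8.788 × 10^13) = 1.7023 × 10^-6 rad.
In arcseconds: 1.7023 × 10^-6 × 206265 = 0.35112″.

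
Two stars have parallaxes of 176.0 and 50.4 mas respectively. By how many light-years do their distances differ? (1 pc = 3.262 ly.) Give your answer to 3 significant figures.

46.2 ly

d_A = 1/0.1760″ = 5.6818 pc; d_B = 1/0.05040″ = 19.841 pc.
|d_B − d_A| = |19.841 − 5.6818| = 14.159 pc = 14.159 × 3.262 ly = 46.187 ly.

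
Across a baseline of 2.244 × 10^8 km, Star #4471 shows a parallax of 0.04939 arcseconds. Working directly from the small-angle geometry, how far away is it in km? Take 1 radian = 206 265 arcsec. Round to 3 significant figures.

9.37 × 10^14 km

θ = 0.04939″ = 0.04939/206265 = 2.3945 × 10^-7 rad.
d = B/θ = (2.244 × 10^8) / (2.3945 × 10^-7) = 9.3715 × 10^14 km.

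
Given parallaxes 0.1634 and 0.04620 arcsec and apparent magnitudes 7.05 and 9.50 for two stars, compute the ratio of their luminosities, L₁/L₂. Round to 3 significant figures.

L₁/L₂ = 0.763

d₁ = 1/p₁ = 1/0.1634″ = 6.12 pc; d₂ = 1/p₂ = 1/0.04620″ = 21.645 pc.
M₁ = m₁ − 5 log₁₀ d₁ + 5 = 7.05 − 3.9338 + 5 = 8.1162.
M₂ = 9.50 − 6.6768 + 5 = 7.8232.
L₁/L₂ = 10^(0.4(M₂ − M₁)) = 10^(0.4 × (-0.2930)) = 10^(-0.11720) = 0.76348.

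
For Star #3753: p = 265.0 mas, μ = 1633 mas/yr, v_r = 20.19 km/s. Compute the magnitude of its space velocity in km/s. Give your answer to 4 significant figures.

35.51 km/s

d = 1/p = 1/0.2650″ = 3.7736 pc.
μ = 1633 mas/yr = 1.633 ″/yr.
v_t = 4.740 μ d = 4.740 × 1.633 × 3.7736 = 29.209 km/s.
v = √(v_r² + v_t²) = √(20.19² + 29.209²) = √1260.8 = 35.508 km/s.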